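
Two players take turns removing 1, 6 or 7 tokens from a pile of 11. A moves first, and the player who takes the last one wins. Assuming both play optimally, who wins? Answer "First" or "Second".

i:   0  1  2  3  4  5  6  7  8  9 10 11
     L  W  L  W  L  W  W  W  W  W  W  W
Position 11 is W, so the first player wins.

First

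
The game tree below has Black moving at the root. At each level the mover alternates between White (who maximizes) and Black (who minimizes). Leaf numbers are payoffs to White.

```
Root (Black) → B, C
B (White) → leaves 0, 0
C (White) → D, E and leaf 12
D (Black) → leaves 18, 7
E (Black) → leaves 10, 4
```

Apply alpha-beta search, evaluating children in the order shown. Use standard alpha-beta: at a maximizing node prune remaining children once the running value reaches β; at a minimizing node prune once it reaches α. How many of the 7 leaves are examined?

4

B [α=-∞,β=+∞]: v=0
D [α=-∞,β=0]: v=7
C [α=-∞,β=0]: v=7 after child 1 ≥ β → β-cutoff, skip 2
Root [α=-∞,β=+∞]: v=0
Leaves evaluated: 4 of 7.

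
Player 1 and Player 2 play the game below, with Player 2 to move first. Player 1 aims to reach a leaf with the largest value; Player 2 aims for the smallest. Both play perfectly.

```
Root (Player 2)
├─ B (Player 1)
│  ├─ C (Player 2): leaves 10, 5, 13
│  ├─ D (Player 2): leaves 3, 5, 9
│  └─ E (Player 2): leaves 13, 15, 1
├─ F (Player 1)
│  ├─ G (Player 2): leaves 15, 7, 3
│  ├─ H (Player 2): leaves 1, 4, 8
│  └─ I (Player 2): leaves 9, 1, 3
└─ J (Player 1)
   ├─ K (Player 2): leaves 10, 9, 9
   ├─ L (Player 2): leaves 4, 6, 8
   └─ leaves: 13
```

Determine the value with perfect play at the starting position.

3

C (Player 2): min(10, 5, 13) = 5
D (Player 2): min(3, 5, 9) = 3
E (Player 2): min(13, 15, 1) = 1
B (Player 1): max(5, 3, 1) = 5
G (Player 2): min(15, 7, 3) = 3
H (Player 2): min(1, 4, 8) = 1
I (Player 2): min(9, 1, 3) = 1
F (Player 1): max(3, 1, 1) = 3
K (Player 2): min(10, 9, 9) = 9
L (Player 2): min(4, 6, 8) = 4
J (Player 1): max(9, 4, 13) = 13
Root (Player 2): min(5, 3, 13) = 3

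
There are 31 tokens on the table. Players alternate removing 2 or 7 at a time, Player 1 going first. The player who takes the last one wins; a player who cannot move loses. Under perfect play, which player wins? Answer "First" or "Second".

W/L table (W = player to move can force a win):
i:   0  1  2  3  4  5  6  7  8  9 10 11 12 13 14 15 16 17 18 19 20 21 22 23 24 25 26 27 28 29 30 31
     L  L  W  W  L  L  W  W  W  L  L  W  W  L  L  W  W  W  L  L  W  W  L  L  W  W  W  L  L  W  W  L
Position 31 is L, so the second player wins.

Second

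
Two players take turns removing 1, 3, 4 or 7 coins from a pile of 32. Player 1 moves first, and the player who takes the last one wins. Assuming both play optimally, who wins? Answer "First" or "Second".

Second

Positions where the player to move wins (W) vs loses (L):
i:   0  1  2  3  4  5  6  7  8  9 10 11 12 13 14 15 16 17 18 19 20 21 22 23 24 25 26 27 28 29 30 31 32
     L  W  L  W  W  W  W  W  L  W  L  W  W  W  W  W  L  W  L  W  W  W  W  W  L  W  L  W  W  W  W  W  L
Position 32 is L, so the second player wins.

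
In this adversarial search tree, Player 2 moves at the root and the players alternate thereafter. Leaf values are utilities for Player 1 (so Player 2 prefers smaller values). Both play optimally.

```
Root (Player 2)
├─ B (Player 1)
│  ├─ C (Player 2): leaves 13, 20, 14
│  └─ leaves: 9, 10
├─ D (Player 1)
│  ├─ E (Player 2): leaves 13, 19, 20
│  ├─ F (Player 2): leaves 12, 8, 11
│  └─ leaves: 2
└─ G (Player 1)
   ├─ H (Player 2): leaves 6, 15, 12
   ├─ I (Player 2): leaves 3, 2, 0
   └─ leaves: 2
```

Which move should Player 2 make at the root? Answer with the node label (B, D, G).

C (Player 2): min(13, 20, 14) = 13
B (Player 1): max(13, 9, 10) = 13
E (Player 2): min(13, 19, 20) = 13
F (Player 2): min(12, 8, 11) = 8
D (Player 1): max(13, 8, 2) = 13
H (Player 2): min(6, 15, 12) = 6
I (Player 2): min(3, 2, 0) = 0
G (Player 1): max(6, 0, 2) = 6
Root (Player 2): min(13, 13, 6) = 6
Player 2 picks the child with the lowest value: G (value 6).

G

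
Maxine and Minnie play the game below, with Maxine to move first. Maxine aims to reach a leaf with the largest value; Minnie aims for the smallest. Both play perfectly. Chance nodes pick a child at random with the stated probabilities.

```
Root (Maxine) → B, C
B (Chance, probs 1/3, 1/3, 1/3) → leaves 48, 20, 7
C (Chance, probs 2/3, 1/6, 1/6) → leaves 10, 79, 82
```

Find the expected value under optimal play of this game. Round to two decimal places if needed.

B (Chance): 1/3·48 + 1/3·20 + 1/3·7 = 25
C (Chance): 2/3·10 + 1/6·79 + 1/6·82 = 33.5
Root (Maxine): max(25, 33.5) = 33.5

33.5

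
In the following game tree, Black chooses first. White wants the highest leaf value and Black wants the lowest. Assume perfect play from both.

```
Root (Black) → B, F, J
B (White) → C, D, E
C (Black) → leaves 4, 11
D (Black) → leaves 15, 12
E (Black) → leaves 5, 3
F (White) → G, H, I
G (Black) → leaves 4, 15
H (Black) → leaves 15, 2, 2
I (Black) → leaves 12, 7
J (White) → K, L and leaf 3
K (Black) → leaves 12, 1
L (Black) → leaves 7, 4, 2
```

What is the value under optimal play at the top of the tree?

C (Black): min(4, 11) = 4
D (Black): min(15, 12) = 12
E (Black): min(5, 3) = 3
B (White): max(4, 12, 3) = 12
G (Black): min(4, 15) = 4
H (Black): min(15, 2, 2) = 2
I (Black): min(12, 7) = 7
F (White): max(4, 2, 7) = 7
K (Black): min(12, 1) = 1
L (Black): min(7, 4, 2) = 2
J (White): max(1, 2, 3) = 3
Root (Black): min(12, 7, 3) = 3

3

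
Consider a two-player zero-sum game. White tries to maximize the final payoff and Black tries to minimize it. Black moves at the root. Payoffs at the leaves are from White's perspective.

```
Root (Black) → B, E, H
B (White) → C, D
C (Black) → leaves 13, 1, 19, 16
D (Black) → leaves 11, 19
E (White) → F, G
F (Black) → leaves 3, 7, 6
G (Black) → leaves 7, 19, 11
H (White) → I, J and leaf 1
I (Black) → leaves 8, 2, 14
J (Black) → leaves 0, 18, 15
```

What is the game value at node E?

F: min(3, 7, 6) = 3
G: min(7, 19, 11) = 7
E: max(3, 7) = 7

7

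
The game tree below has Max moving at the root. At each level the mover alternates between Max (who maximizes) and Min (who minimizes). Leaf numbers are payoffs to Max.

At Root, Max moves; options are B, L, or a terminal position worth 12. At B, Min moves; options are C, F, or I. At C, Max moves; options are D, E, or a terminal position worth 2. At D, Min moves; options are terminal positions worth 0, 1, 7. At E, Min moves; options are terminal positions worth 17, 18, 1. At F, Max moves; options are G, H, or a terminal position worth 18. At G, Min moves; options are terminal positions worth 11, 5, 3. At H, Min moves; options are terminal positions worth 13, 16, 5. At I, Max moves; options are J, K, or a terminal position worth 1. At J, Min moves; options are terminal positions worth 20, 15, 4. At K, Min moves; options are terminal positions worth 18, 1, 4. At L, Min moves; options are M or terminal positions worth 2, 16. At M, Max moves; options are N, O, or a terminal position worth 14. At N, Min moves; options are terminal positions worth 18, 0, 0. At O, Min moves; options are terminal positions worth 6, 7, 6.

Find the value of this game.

12

D (Min): min(0, 1, 7) = 0
E (Min): min(17, 18, 1) = 1
C (Max): max(0, 1, 2) = 2
G (Min): min(11, 5, 3) = 3
H (Min): min(13, 16, 5) = 5
F (Max): max(3, 5, 18) = 18
J (Min): min(20, 15, 4) = 4
K (Min): min(18, 1, 4) = 1
I (Max): max(4, 1, 1) = 4
B (Min): min(2, 18, 4) = 2
N (Min): min(18, 0, 0) = 0
O (Min): min(6, 7, 6) = 6
M (Max): max(0, 6, 14) = 14
L (Min): min(14, 2, 16) = 2
Root (Max): max(2, 2, 12) = 12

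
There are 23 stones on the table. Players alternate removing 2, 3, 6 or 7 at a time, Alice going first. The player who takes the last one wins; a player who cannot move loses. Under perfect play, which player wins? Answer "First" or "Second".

Second

Compute winning (W) and losing (L) positions by backward induction:
i:   0  1  2  3  4  5  6  7  8  9 10 11 12 13 14 15 16 17 18 19 20 21 22 23
     L  L  W  W  W  L  W  W  W  L  L  W  W  W  L  W  W  W  L  L  W  W  W  L
Position 23 is L, so the second player wins.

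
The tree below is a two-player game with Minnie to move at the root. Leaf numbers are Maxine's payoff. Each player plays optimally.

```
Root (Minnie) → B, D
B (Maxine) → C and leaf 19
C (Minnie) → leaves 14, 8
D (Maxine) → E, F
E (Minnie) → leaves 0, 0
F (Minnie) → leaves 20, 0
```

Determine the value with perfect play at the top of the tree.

C (Minnie): min(14, 8) = 8
B (Maxine): max(8, 19) = 19
E (Minnie): min(0, 0) = 0
F (Minnie): min(20, 0) = 0
D (Maxine): max(0, 0) = 0
Root (Minnie): min(19, 0) = 0

0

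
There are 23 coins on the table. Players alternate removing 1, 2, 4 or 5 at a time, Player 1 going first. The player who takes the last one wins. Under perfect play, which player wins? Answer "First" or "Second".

Mark each pile size as W (mover wins) or L (mover loses):
i:   0  1  2  3  4  5  6  7  8  9 10 11 12 13 14 15 16 17 18 19 20 21 22 23
     L  W  W  L  W  W  L  W  W  L  W  W  L  W  W  L  W  W  L  W  W  L  W  W
Position 23 is W, so the first player wins.

First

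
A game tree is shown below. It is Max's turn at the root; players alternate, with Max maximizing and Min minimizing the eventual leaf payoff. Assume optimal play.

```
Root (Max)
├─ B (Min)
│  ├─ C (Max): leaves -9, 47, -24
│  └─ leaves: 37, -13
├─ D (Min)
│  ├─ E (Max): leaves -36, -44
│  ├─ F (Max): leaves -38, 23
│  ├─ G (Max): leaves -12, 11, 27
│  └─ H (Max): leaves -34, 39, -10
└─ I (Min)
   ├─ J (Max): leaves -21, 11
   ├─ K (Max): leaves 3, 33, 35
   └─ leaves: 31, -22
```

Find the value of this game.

-13

C (Max): max(-9, 47, -24) = 47
B (Min): min(47, 37, -13) = -13
E (Max): max(-36, -44) = -36
F (Max): max(-38, 23) = 23
G (Max): max(-12, 11, 27) = 27
H (Max): max(-34, 39, -10) = 39
D (Min): min(-36, 23, 27, 39) = -36
J (Max): max(-21, 11) = 11
K (Max): max(3, 33, 35) = 35
I (Min): min(11, 35, 31, -22) = -22
Root (Max): max(-13, -36, -22) = -13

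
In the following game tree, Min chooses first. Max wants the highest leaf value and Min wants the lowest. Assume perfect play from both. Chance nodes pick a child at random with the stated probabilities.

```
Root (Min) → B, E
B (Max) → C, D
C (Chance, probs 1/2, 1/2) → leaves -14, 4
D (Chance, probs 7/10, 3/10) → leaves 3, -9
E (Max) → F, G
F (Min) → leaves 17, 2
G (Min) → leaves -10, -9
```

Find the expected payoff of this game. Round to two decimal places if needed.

C (Chance): 1/2·-14 + 1/2·4 = -5
D (Chance): 7/10·3 + 3/10·-9 = -0.6
B (Max): max(-5, -0.6) = -0.6
F (Min): min(17, 2) = 2
G (Min): min(-10, -9) = -10
E (Max): max(2, -10) = 2
Root (Min): min(-0.6, 2) = -0.6

-0.6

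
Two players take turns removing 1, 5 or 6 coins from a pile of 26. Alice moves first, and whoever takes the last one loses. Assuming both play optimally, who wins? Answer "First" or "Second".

First

Positions where the player to move wins (W) vs loses (L):
i:   0  1  2  3  4  5  6  7  8  9 10 11 12 13 14 15 16 17 18 19 20 21 22 23 24 25 26
     W  L  W  L  W  L  W  W  W  W  W  W  L  W  L  W  L  W  W  W  W  W  W  L  W  L  W
Position 26 is W, so the first player wins.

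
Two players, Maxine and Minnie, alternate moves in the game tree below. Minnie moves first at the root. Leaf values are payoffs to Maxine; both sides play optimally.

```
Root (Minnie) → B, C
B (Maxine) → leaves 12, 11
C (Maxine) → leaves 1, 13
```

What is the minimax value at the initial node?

B (Maxine): max(12, 11) = 12
C (Maxine): max(1, 13) = 13
Root (Minnie): min(12, 13) = 12

12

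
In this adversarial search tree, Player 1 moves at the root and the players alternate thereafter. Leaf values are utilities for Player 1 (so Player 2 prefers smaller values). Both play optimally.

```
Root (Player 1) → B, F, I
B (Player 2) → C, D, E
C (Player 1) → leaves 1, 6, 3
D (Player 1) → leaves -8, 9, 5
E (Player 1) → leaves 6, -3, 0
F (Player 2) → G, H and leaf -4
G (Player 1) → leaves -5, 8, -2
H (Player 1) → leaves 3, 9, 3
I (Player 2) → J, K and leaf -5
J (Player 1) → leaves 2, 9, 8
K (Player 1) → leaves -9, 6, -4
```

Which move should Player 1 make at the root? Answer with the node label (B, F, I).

B

C (Player 1): max(1, 6, 3) = 6
D (Player 1): max(-8, 9, 5) = 9
E (Player 1): max(6, -3, 0) = 6
B (Player 2): min(6, 9, 6) = 6
G (Player 1): max(-5, 8, -2) = 8
H (Player 1): max(3, 9, 3) = 9
F (Player 2): min(8, 9, -4) = -4
J (Player 1): max(2, 9, 8) = 9
K (Player 1): max(-9, 6, -4) = 6
I (Player 2): min(9, 6, -5) = -5
Root (Player 1): max(6, -4, -5) = 6
Player 1 picks the child with the highest value: B (value 6).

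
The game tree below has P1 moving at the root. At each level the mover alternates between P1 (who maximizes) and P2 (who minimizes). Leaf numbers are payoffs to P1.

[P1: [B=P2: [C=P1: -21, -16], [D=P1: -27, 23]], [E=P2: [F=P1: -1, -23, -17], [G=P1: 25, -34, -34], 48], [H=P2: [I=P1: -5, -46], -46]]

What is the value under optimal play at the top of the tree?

C (P1): max(-21, -16) = -16
D (P1): max(-27, 23) = 23
B (P2): min(-16, 23) = -16
F (P1): max(-1, -23, -17) = -1
G (P1): max(25, -34, -34) = 25
E (P2): min(-1, 25, 48) = -1
I (P1): max(-5, -46) = -5
H (P2): min(-5, -46) = -46
Root (P1): max(-16, -1, -46) = -1

-1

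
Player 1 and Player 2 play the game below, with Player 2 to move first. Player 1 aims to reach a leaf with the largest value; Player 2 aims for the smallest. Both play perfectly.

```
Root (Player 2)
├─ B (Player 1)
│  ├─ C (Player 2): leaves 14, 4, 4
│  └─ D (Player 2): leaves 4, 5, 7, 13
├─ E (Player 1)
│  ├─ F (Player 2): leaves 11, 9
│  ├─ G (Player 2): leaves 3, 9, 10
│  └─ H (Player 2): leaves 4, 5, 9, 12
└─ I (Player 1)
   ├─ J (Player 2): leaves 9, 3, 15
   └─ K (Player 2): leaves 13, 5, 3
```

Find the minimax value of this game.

3

C (Player 2): min(14, 4, 4) = 4
D (Player 2): min(4, 5, 7, 13) = 4
B (Player 1): max(4, 4) = 4
F (Player 2): min(11, 9) = 9
G (Player 2): min(3, 9, 10) = 3
H (Player 2): min(4, 5, 9, 12) = 4
E (Player 1): max(9, 3, 4) = 9
J (Player 2): min(9, 3, 15) = 3
K (Player 2): min(13, 5, 3) = 3
I (Player 1): max(3, 3) = 3
Root (Player 2): min(4, 9, 3) = 3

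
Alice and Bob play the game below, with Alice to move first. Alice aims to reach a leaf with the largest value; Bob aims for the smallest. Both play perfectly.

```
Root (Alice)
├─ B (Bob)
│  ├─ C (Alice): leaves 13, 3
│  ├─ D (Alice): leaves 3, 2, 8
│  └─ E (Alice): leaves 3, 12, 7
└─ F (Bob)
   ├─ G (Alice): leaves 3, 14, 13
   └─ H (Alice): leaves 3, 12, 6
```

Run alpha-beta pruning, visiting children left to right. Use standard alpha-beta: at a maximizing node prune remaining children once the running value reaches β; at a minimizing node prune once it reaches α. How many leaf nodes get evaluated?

C [α=-∞,β=+∞]: v=13
D [α=-∞,β=13]: v=8
E [α=-∞,β=8]: v=12 after child 2 ≥ β → β-cutoff, skip 1
B [α=-∞,β=+∞]: v=8
G [α=8,β=+∞]: v=14
H [α=8,β=14]: v=12
F [α=8,β=+∞]: v=12
Root [α=-∞,β=+∞]: v=12
Leaves evaluated: 13 of 14.

13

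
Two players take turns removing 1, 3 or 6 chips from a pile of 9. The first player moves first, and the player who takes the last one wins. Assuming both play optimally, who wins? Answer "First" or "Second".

Positions where the player to move wins (W) vs loses (L):
i:   0  1  2  3  4  5  6  7  8  9
     L  W  L  W  L  W  W  W  W  L
Position 9 is L, so the second player wins.

Second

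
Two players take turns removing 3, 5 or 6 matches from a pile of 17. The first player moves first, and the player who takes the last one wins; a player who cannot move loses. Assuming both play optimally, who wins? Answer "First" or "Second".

First

W/L table (W = player to move can force a win):
i:   0  1  2  3  4  5  6  7  8  9 10 11 12 13 14 15 16 17
     L  L  L  W  W  W  W  W  W  L  L  L  W  W  W  W  W  W
Position 17 is W, so the first player wins.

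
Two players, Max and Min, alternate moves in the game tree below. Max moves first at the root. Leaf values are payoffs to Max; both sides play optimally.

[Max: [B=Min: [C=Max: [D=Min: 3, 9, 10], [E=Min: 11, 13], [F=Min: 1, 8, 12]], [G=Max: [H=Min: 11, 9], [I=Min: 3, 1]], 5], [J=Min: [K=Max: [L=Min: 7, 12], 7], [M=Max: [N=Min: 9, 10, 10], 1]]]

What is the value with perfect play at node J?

7

L: min(7, 12) = 7
K: max(7, 7) = 7
N: min(9, 10, 10) = 9
M: max(9, 1) = 9
J: min(7, 9) = 7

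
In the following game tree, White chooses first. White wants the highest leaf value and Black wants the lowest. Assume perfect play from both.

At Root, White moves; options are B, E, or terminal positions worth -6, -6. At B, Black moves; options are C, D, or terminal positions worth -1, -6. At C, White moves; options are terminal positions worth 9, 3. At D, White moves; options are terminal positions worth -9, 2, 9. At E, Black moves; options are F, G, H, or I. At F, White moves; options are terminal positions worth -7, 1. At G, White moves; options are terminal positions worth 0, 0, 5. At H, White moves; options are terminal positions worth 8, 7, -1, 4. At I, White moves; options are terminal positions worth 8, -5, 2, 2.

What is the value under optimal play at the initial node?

C (White): max(9, 3) = 9
D (White): max(-9, 2, 9) = 9
B (Black): min(9, 9, -1, -6) = -6
F (White): max(-7, 1) = 1
G (White): max(0, 0, 5) = 5
H (White): max(8, 7, -1, 4) = 8
I (White): max(8, -5, 2, 2) = 8
E (Black): min(1, 5, 8, 8) = 1
Root (White): max(-6, 1, -6, -6) = 1

1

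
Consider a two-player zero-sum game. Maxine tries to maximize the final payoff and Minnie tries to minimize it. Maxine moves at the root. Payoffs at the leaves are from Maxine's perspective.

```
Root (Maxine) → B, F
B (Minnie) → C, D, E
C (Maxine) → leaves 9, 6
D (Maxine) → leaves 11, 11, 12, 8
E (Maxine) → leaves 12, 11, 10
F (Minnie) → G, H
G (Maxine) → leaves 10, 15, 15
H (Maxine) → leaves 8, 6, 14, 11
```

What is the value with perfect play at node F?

14

G: max(10, 15, 15) = 15
H: max(8, 6, 14, 11) = 14
F: min(15, 14) = 14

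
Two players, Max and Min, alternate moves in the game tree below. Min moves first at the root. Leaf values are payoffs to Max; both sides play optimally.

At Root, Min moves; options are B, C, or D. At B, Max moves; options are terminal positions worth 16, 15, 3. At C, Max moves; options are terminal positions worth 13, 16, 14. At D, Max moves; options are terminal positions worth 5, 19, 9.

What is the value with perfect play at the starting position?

B (Max): max(16, 15, 3) = 16
C (Max): max(13, 16, 14) = 16
D (Max): max(5, 19, 9) = 19
Root (Min): min(16, 16, 19) = 16

16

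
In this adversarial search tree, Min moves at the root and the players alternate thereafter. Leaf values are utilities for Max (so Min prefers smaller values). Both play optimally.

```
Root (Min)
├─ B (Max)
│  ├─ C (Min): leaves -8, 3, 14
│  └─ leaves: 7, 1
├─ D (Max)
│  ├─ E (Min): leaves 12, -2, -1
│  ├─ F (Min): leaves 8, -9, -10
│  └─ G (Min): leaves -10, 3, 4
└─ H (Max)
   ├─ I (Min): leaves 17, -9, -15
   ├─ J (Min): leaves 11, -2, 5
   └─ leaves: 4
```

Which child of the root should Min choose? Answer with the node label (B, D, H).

D

C (Min): min(-8, 3, 14) = -8
B (Max): max(-8, 7, 1) = 7
E (Min): min(12, -2, -1) = -2
F (Min): min(8, -9, -10) = -10
G (Min): min(-10, 3, 4) = -10
D (Max): max(-2, -10, -10) = -2
I (Min): min(17, -9, -15) = -15
J (Min): min(11, -2, 5) = -2
H (Max): max(-15, -2, 4) = 4
Root (Min): min(7, -2, 4) = -2
Min picks the child with the lowest value: D (value -2).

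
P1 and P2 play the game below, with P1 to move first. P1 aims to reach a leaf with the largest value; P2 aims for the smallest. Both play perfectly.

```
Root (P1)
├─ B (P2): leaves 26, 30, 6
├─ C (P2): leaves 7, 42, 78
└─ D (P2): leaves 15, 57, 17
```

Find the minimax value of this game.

B (P2): min(26, 30, 6) = 6
C (P2): min(7, 42, 78) = 7
D (P2): min(15, 57, 17) = 15
Root (P1): max(6, 7, 15) = 15

15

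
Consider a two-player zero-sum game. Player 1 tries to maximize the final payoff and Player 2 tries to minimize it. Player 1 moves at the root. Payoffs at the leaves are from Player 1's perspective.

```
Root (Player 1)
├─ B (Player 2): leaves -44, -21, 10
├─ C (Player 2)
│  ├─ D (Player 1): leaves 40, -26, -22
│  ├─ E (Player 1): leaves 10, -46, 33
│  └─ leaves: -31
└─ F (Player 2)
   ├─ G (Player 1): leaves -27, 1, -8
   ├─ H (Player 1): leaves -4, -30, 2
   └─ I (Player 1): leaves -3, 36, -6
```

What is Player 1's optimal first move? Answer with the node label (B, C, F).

F

B (Player 2): min(-44, -21, 10) = -44
D (Player 1): max(40, -26, -22) = 40
E (Player 1): max(10, -46, 33) = 33
C (Player 2): min(40, 33, -31) = -31
G (Player 1): max(-27, 1, -8) = 1
H (Player 1): max(-4, -30, 2) = 2
I (Player 1): max(-3, 36, -6) = 36
F (Player 2): min(1, 2, 36) = 1
Root (Player 1): max(-44, -31, 1) = 1
Player 1 picks the child with the highest value: F (value 1).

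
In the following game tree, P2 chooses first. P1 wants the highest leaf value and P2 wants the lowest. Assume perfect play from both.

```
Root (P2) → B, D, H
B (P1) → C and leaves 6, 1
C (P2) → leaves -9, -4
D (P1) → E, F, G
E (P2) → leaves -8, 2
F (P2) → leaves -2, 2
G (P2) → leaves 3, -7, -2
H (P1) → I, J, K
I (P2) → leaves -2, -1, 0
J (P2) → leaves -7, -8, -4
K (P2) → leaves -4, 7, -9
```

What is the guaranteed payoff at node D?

-2

E: min(-8, 2) = -8
F: min(-2, 2) = -2
G: min(3, -7, -2) = -7
D: max(-8, -2, -7) = -2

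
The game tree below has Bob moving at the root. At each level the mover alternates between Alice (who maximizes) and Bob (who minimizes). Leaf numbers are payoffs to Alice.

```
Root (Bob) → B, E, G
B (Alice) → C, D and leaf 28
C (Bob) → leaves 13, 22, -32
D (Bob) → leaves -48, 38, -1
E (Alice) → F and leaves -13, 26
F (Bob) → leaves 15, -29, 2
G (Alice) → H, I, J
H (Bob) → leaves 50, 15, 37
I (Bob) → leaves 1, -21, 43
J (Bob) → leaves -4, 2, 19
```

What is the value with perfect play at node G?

15

H: min(50, 15, 37) = 15
I: min(1, -21, 43) = -21
J: min(-4, 2, 19) = -4
G: max(15, -21, -4) = 15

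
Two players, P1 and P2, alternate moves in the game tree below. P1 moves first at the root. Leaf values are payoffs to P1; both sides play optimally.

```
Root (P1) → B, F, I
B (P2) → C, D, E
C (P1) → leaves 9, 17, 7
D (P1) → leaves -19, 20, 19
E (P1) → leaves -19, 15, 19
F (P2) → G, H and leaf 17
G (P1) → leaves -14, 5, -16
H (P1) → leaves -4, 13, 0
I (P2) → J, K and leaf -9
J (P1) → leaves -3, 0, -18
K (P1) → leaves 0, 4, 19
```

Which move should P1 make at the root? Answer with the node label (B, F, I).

C (P1): max(9, 17, 7) = 17
D (P1): max(-19, 20, 19) = 20
E (P1): max(-19, 15, 19) = 19
B (P2): min(17, 20, 19) = 17
G (P1): max(-14, 5, -16) = 5
H (P1): max(-4, 13, 0) = 13
F (P2): min(5, 13, 17) = 5
J (P1): max(-3, 0, -18) = 0
K (P1): max(0, 4, 19) = 19
I (P2): min(0, 19, -9) = -9
Root (P1): max(17, 5, -9) = 17
P1 picks the child with the highest value: B (value 17).

B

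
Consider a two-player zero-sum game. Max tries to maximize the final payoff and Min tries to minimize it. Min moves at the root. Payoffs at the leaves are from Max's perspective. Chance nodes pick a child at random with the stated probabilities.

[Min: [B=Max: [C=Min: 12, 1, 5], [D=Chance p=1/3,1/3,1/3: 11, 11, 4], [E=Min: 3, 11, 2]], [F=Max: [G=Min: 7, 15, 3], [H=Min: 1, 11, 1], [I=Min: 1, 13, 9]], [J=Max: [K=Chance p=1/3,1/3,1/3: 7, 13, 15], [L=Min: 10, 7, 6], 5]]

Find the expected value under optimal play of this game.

C (Min): min(12, 1, 5) = 1
D (Chance): 1/3·11 + 1/3·11 + 1/3·4 = 8.67
E (Min): min(3, 11, 2) = 2
B (Max): max(1, 8.67, 2) = 8.67
G (Min): min(7, 15, 3) = 3
H (Min): min(1, 11, 1) = 1
I (Min): min(1, 13, 9) = 1
F (Max): max(3, 1, 1) = 3
K (Chance): 1/3·7 + 1/3·13 + 1/3·15 = 11.67
L (Min): min(10, 7, 6) = 6
J (Max): max(11.67, 6, 5) = 11.67
Root (Min): min(8.67, 3, 11.67) = 3

3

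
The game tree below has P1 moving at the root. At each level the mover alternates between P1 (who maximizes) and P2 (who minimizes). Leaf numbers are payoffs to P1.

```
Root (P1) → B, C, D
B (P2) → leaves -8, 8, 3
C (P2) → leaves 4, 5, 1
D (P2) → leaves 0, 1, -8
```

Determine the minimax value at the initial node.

1

B (P2): min(-8, 8, 3) = -8
C (P2): min(4, 5, 1) = 1
D (P2): min(0, 1, -8) = -8
Root (P1): max(-8, 1, -8) = 1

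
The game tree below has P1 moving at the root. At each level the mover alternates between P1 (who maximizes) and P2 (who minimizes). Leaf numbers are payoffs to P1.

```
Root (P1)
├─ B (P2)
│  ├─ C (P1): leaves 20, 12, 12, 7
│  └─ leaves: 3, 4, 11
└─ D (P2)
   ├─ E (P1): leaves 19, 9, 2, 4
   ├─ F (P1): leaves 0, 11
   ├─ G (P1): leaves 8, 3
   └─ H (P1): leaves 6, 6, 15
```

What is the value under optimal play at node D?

E: max(19, 9, 2, 4) = 19
F: max(0, 11) = 11
G: max(8, 3) = 8
H: max(6, 6, 15) = 15
D: min(19, 11, 8, 15) = 8

8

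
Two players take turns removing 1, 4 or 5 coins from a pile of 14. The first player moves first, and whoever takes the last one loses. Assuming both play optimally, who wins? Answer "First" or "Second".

W/L table (W = player to move can force a win):
i:   0  1  2  3  4  5  6  7  8  9 10 11 12 13 14
     W  L  W  L  W  W  W  W  W  L  W  L  W  W  W
Position 14 is W, so the first player wins.

First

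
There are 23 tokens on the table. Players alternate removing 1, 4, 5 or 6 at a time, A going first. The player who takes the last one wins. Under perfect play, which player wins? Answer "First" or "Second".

First

Positions where the player to move wins (W) vs loses (L):
i:   0  1  2  3  4  5  6  7  8  9 10 11 12 13 14 15 16 17 18 19 20 21 22 23
     L  W  L  W  W  W  W  W  W  L  W  L  W  W  W  W  W  W  L  W  L  W  W  W
Position 23 is W, so the first player wins.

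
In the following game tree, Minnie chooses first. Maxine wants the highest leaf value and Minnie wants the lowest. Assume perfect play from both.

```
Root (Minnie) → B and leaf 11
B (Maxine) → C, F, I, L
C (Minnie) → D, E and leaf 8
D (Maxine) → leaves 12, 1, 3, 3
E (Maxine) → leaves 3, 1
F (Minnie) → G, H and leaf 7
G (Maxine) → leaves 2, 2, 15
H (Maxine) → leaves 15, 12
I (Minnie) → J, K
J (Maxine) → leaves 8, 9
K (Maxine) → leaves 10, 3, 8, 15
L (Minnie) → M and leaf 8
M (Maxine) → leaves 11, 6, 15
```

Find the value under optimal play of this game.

9

D (Maxine): max(12, 1, 3, 3) = 12
E (Maxine): max(3, 1) = 3
C (Minnie): min(12, 3, 8) = 3
G (Maxine): max(2, 2, 15) = 15
H (Maxine): max(15, 12) = 15
F (Minnie): min(15, 15, 7) = 7
J (Maxine): max(8, 9) = 9
K (Maxine): max(10, 3, 8, 15) = 15
I (Minnie): min(9, 15) = 9
M (Maxine): max(11, 6, 15) = 15
L (Minnie): min(15, 8) = 8
B (Maxine): max(3, 7, 9, 8) = 9
Root (Minnie): min(9, 11) = 9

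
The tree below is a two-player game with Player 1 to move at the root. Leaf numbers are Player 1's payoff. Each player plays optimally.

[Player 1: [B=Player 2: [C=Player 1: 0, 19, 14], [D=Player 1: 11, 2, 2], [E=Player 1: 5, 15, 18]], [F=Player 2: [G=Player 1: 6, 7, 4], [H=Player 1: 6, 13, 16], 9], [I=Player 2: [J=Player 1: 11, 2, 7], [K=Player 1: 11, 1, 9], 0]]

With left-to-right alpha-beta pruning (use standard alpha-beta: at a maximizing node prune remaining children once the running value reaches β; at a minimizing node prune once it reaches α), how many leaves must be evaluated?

14

C [α=-∞,β=+∞]: v=19
D [α=-∞,β=19]: v=11
E [α=-∞,β=11]: v=15 after child 2 ≥ β → β-cutoff, skip 1
B [α=-∞,β=+∞]: v=11
G [α=11,β=+∞]: v=7
F [α=11,β=+∞]: v=7 after child 1 ≤ α → α-cutoff, skip 2
J [α=11,β=+∞]: v=11
I [α=11,β=+∞]: v=11 after child 1 ≤ α → α-cutoff, skip 2
Root [α=-∞,β=+∞]: v=11
Leaves evaluated: 14 of 23.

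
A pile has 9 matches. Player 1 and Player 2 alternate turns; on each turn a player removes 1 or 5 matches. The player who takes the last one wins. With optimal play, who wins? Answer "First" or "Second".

First

i:   0  1  2  3  4  5  6  7  8  9
     L  W  L  W  L  W  L  W  L  W
Position 9 is W, so the first player wins.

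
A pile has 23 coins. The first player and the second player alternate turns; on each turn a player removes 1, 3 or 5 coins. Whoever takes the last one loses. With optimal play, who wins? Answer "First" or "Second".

Second

W/L table (W = player to move can force a win):
i:   0  1  2  3  4  5  6  7  8  9 10 11 12 13 14 15 16 17 18 19 20 21 22 23
     W  L  W  L  W  L  W  L  W  L  W  L  W  L  W  L  W  L  W  L  W  L  W  L
Position 23 is L, so the second player wins.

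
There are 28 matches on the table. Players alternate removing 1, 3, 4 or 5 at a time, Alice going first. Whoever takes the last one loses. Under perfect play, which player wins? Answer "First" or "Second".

Positions where the player to move wins (W) vs loses (L):
i:   0  1  2  3  4  5  6  7  8  9 10 11 12 13 14 15 16 17 18 19 20 21 22 23 24 25 26 27 28
     W  L  W  L  W  W  W  W  W  L  W  L  W  W  W  W  W  L  W  L  W  W  W  W  W  L  W  L  W
Position 28 is W, so the first player wins.

First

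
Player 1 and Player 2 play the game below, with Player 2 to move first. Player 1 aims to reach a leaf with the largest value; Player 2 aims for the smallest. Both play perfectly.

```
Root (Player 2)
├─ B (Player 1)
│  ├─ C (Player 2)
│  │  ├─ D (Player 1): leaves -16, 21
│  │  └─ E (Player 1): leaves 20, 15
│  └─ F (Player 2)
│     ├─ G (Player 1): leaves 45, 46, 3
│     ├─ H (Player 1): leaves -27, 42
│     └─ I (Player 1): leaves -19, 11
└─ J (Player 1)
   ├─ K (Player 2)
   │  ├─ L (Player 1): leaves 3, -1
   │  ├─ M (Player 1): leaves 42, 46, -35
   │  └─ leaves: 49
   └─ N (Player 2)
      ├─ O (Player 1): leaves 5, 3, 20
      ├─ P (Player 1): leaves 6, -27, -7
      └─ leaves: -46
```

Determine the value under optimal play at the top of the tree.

3

D (Player 1): max(-16, 21) = 21
E (Player 1): max(20, 15) = 20
C (Player 2): min(21, 20) = 20
G (Player 1): max(45, 46, 3) = 46
H (Player 1): max(-27, 42) = 42
I (Player 1): max(-19, 11) = 11
F (Player 2): min(46, 42, 11) = 11
B (Player 1): max(20, 11) = 20
L (Player 1): max(3, -1) = 3
M (Player 1): max(42, 46, -35) = 46
K (Player 2): min(3, 46, 49) = 3
O (Player 1): max(5, 3, 20) = 20
P (Player 1): max(6, -27, -7) = 6
N (Player 2): min(20, 6, -46) = -46
J (Player 1): max(3, -46) = 3
Root (Player 2): min(20, 3) = 3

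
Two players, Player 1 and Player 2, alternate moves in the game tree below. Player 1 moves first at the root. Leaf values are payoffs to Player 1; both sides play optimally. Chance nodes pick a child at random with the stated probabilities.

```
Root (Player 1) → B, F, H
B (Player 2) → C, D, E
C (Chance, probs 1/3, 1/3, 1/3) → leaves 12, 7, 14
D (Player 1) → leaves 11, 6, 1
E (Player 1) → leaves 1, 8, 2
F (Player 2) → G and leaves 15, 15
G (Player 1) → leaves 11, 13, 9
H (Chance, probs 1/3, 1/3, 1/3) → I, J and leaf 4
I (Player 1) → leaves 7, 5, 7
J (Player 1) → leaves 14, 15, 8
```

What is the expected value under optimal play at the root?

C (Chance): 1/3·12 + 1/3·7 + 1/3·14 = 11
D (Player 1): max(11, 6, 1) = 11
E (Player 1): max(1, 8, 2) = 8
B (Player 2): min(11, 11, 8) = 8
G (Player 1): max(11, 13, 9) = 13
F (Player 2): min(13, 15, 15) = 13
I (Player 1): max(7, 5, 7) = 7
J (Player 1): max(14, 15, 8) = 15
H (Chance): 1/3·7 + 1/3·15 + 1/3·4 = 8.67
Root (Player 1): max(8, 13, 8.67) = 13

13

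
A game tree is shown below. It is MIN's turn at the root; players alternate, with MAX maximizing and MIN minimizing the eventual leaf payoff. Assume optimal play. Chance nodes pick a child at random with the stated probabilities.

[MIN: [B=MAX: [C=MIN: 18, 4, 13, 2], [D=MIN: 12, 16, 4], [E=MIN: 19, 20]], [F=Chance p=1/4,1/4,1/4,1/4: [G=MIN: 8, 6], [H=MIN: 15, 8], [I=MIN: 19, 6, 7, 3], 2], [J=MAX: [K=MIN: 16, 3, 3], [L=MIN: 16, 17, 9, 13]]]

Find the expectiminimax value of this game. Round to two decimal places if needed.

4.75

C (MIN): min(18, 4, 13, 2) = 2
D (MIN): min(12, 16, 4) = 4
E (MIN): min(19, 20) = 19
B (MAX): max(2, 4, 19) = 19
G (MIN): min(8, 6) = 6
H (MIN): min(15, 8) = 8
I (MIN): min(19, 6, 7, 3) = 3
F (Chance): 1/4·6 + 1/4·8 + 1/4·3 + 1/4·2 = 4.75
K (MIN): min(16, 3, 3) = 3
L (MIN): min(16, 17, 9, 13) = 9
J (MAX): max(3, 9) = 9
Root (MIN): min(19, 4.75, 9) = 4.75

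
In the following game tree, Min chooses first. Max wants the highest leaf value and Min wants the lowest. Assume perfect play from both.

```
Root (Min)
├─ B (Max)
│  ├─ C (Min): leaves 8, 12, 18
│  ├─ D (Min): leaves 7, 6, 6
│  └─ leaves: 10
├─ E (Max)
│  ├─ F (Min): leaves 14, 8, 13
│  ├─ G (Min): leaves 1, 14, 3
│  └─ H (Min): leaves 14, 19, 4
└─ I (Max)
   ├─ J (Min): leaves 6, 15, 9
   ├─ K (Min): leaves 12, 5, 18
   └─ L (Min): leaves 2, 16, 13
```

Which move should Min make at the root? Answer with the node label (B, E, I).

I

C (Min): min(8, 12, 18) = 8
D (Min): min(7, 6, 6) = 6
B (Max): max(8, 6, 10) = 10
F (Min): min(14, 8, 13) = 8
G (Min): min(1, 14, 3) = 1
H (Min): min(14, 19, 4) = 4
E (Max): max(8, 1, 4) = 8
J (Min): min(6, 15, 9) = 6
K (Min): min(12, 5, 18) = 5
L (Min): min(2, 16, 13) = 2
I (Max): max(6, 5, 2) = 6
Root (Min): min(10, 8, 6) = 6
Min picks the child with the lowest value: I (value 6).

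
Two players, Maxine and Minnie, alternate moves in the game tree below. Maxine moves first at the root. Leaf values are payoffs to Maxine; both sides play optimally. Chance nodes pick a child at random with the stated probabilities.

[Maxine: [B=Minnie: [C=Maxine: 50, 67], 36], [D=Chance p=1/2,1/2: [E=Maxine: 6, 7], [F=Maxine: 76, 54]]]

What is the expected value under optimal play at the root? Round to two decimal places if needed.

C (Maxine): max(50, 67) = 67
B (Minnie): min(67, 36) = 36
E (Maxine): max(6, 7) = 7
F (Maxine): max(76, 54) = 76
D (Chance): 1/2·7 + 1/2·76 = 41.5
Root (Maxine): max(36, 41.5) = 41.5

41.5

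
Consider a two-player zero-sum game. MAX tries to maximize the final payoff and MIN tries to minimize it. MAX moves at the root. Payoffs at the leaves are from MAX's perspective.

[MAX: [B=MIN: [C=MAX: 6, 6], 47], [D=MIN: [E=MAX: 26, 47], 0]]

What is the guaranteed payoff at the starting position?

C (MAX): max(6, 6) = 6
B (MIN): min(6, 47) = 6
E (MAX): max(26, 47) = 47
D (MIN): min(47, 0) = 0
Root (MAX): max(6, 0) = 6

6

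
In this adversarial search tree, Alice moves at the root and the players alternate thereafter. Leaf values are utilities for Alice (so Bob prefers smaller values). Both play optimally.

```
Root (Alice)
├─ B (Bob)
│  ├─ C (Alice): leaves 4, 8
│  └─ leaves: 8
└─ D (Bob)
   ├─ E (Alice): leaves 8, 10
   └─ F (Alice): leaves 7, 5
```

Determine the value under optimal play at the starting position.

8

C (Alice): max(4, 8) = 8
B (Bob): min(8, 8) = 8
E (Alice): max(8, 10) = 10
F (Alice): max(7, 5) = 7
D (Bob): min(10, 7) = 7
Root (Alice): max(8, 7) = 8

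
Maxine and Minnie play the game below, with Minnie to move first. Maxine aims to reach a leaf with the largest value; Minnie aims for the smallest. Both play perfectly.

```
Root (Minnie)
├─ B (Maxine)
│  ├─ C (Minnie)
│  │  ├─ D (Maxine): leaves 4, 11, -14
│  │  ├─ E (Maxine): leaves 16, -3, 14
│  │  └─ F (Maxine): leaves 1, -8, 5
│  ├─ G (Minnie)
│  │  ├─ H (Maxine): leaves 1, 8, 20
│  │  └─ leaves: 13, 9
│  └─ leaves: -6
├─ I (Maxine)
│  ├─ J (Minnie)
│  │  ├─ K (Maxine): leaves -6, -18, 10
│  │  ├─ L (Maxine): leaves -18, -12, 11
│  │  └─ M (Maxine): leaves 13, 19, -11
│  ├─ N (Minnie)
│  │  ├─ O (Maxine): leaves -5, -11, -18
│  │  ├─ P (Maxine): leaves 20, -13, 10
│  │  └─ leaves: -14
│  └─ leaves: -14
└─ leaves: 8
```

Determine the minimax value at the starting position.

D (Maxine): max(4, 11, -14) = 11
E (Maxine): max(16, -3, 14) = 16
F (Maxine): max(1, -8, 5) = 5
C (Minnie): min(11, 16, 5) = 5
H (Maxine): max(1, 8, 20) = 20
G (Minnie): min(20, 13, 9) = 9
B (Maxine): max(5, 9, -6) = 9
K (Maxine): max(-6, -18, 10) = 10
L (Maxine): max(-18, -12, 11) = 11
M (Maxine): max(13, 19, -11) = 19
J (Minnie): min(10, 11, 19) = 10
O (Maxine): max(-5, -11, -18) = -5
P (Maxine): max(20, -13, 10) = 20
N (Minnie): min(-5, 20, -14) = -14
I (Maxine): max(10, -14, -14) = 10
Root (Minnie): min(9, 10, 8) = 8

8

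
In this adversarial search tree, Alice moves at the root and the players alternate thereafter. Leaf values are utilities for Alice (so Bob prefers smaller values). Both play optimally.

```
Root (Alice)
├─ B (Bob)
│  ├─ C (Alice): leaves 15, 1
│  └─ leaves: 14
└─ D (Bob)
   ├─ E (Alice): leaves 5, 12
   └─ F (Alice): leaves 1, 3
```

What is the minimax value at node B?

14

C: max(15, 1) = 15
B: min(15, 14) = 14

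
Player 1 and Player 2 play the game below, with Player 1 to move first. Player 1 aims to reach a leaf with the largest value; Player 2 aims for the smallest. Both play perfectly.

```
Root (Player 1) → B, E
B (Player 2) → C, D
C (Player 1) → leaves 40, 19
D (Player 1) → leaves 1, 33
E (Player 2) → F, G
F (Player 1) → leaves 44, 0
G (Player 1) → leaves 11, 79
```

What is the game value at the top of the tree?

C (Player 1): max(40, 19) = 40
D (Player 1): max(1, 33) = 33
B (Player 2): min(40, 33) = 33
F (Player 1): max(44, 0) = 44
G (Player 1): max(11, 79) = 79
E (Player 2): min(44, 79) = 44
Root (Player 1): max(33, 44) = 44

44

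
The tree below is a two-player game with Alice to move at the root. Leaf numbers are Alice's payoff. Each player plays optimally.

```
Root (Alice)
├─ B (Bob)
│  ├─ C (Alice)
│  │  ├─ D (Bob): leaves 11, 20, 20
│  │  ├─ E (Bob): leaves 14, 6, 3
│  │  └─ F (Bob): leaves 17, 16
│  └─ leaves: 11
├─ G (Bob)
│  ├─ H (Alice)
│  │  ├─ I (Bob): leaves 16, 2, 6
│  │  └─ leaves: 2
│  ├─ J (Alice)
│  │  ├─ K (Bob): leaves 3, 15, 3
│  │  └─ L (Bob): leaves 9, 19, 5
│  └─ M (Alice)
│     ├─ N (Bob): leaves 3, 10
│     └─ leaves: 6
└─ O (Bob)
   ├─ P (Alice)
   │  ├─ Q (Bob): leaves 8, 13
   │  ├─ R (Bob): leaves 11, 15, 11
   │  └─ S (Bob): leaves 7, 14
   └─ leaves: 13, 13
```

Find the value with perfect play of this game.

11

D (Bob): min(11, 20, 20) = 11
E (Bob): min(14, 6, 3) = 3
F (Bob): min(17, 16) = 16
C (Alice): max(11, 3, 16) = 16
B (Bob): min(16, 11) = 11
I (Bob): min(16, 2, 6) = 2
H (Alice): max(2, 2) = 2
K (Bob): min(3, 15, 3) = 3
L (Bob): min(9, 19, 5) = 5
J (Alice): max(3, 5) = 5
N (Bob): min(3, 10) = 3
M (Alice): max(3, 6) = 6
G (Bob): min(2, 5, 6) = 2
Q (Bob): min(8, 13) = 8
R (Bob): min(11, 15, 11) = 11
S (Bob): min(7, 14) = 7
P (Alice): max(8, 11, 7) = 11
O (Bob): min(11, 13, 13) = 11
Root (Alice): max(11, 2, 11) = 11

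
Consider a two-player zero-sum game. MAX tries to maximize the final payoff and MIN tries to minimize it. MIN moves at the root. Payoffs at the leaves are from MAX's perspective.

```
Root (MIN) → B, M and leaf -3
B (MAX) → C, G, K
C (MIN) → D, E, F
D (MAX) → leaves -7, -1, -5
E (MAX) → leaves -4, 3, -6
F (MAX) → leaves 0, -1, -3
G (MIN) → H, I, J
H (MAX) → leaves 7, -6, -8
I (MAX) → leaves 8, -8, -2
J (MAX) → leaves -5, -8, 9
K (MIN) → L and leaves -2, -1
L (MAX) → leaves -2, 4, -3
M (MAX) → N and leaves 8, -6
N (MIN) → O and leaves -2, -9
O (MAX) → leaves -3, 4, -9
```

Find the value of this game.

-3

D (MAX): max(-7, -1, -5) = -1
E (MAX): max(-4, 3, -6) = 3
F (MAX): max(0, -1, -3) = 0
C (MIN): min(-1, 3, 0) = -1
H (MAX): max(7, -6, -8) = 7
I (MAX): max(8, -8, -2) = 8
J (MAX): max(-5, -8, 9) = 9
G (MIN): min(7, 8, 9) = 7
L (MAX): max(-2, 4, -3) = 4
K (MIN): min(4, -2, -1) = -2
B (MAX): max(-1, 7, -2) = 7
O (MAX): max(-3, 4, -9) = 4
N (MIN): min(4, -2, -9) = -9
M (MAX): max(-9, 8, -6) = 8
Root (MIN): min(7, 8, -3) = -3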